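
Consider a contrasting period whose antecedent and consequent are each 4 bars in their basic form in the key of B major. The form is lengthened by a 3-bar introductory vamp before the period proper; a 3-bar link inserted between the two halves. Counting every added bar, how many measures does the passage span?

14 measures

Basic contrasting period: 4 + 4 = 8 bars.
8 (basic form) + 3 (introduction) + 3 (link) = 14.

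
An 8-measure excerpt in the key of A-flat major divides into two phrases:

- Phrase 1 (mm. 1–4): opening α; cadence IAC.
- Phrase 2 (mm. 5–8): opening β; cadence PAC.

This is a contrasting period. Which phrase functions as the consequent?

The phrase ending with the weaker cadence (imperfect authentic cadence) is the antecedent; the one ending more conclusively (perfect authentic cadence) is the consequent. The consequent is phrase 2.

phrase 2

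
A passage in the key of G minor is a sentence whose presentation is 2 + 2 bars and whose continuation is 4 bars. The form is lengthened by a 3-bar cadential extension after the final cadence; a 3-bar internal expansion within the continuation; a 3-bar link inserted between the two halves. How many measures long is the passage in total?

17 measures

Basic sentence: 2 + 2 + 4 = 8 bars.
8 (basic form) + 3 (cadential extension) + 3 (internal expansion) + 3 (link) = 17.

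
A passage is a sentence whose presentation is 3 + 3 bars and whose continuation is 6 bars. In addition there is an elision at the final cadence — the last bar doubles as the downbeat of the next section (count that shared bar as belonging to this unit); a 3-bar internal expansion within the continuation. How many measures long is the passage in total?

Basic sentence: 3 + 3 + 6 = 12 bars.
12 (basic form) + 3 (internal expansion) = 15.
The elision shares a bar with the next section but does not change this unit's count.

15 measures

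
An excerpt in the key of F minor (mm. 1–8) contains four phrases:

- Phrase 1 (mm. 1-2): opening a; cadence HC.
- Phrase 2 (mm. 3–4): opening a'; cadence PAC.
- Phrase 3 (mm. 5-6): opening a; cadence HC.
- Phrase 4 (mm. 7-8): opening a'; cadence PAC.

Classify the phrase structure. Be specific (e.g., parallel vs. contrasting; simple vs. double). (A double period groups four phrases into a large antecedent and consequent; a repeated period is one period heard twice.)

repeated period

The cadence pattern HC–PAC–HC–PAC is weak–strong twice, and phrases 3–4 restate phrases 1–2: a period heard twice, not a double period (which would end weakly at phrase 2).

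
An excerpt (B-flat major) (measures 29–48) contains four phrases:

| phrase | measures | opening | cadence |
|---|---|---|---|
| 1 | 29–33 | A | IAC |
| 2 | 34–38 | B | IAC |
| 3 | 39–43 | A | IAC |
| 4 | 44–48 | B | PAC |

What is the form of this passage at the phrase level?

Four phrases in two halves: the first half (mm. 29-38) ends with an imperfect authentic cadence, the second (mm. 39–48) with a perfect authentic cadence — a large antecedent–consequent pair, i.e. a double period.
Phrase 3 begins with the same material as phrase 1, making it parallel.

parallel double period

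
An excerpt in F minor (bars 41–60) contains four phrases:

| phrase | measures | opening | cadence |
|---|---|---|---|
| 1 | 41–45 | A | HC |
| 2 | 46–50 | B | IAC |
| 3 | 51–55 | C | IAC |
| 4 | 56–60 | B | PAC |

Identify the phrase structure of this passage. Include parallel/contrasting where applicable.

contrasting double period

Four phrases in two halves: the first half (bars 41–50) ends with an imperfect authentic cadence, the second (mm. 51–60) with a perfect authentic cadence — a large antecedent–consequent pair, i.e. a double period.
Phrase 3 begins with different material from phrase 1, making it contrasting.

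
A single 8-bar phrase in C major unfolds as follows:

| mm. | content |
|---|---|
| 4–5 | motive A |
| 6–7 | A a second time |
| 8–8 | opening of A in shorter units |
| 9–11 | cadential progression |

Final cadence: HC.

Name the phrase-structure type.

sentence

Basic idea (measures 4–5) + its repetition (mm. 6–7) form the presentation; fragmentation and cadence (measures 8–11) form the continuation — the 8-bar whole is a sentence.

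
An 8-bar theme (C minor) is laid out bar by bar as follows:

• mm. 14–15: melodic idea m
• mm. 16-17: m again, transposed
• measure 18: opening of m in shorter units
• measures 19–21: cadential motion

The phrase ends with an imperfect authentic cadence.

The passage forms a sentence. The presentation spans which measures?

measures 14–17

The presentation of a sentence is the basic idea (bars 14-15) plus its repetition (bars 16-17); the presentation is therefore measures 14-17.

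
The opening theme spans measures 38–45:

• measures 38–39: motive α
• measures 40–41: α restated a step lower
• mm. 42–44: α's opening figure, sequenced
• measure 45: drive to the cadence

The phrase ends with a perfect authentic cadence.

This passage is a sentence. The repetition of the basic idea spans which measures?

The presentation of a sentence is the basic idea (mm. 38-39) plus its repetition (mm. 40–41); the repetition of the basic idea is therefore mm. 40–41.

measures 40–41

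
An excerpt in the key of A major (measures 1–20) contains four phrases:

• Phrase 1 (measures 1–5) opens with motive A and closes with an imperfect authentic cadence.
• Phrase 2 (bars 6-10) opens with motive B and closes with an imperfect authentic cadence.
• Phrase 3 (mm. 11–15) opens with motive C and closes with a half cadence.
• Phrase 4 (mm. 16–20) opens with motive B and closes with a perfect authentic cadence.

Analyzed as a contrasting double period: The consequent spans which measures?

measures 11–20

In a double period the four phrases pair into a large antecedent (phrases 1–2, ending imperfect authentic cadence) and a large consequent (phrases 3–4, ending perfect authentic cadence). The consequent spans mm. 11–20.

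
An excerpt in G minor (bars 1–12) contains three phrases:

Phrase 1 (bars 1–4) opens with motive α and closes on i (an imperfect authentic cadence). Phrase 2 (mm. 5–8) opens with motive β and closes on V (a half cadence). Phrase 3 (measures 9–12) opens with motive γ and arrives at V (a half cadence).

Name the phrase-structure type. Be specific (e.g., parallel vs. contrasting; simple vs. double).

phrase group

The final phrase closes with a half cadence, which is not stronger than the preceding half cadence; the 3 phrases lack an overall antecedent–consequent design and so form a phrase group.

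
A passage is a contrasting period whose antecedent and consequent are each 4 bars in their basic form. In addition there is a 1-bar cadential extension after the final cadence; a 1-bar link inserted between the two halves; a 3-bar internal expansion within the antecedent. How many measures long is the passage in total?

Basic contrasting period: 4 + 4 = 8 bars.
8 (basic form) + 1 (cadential extension) + 1 (link) + 3 (internal expansion) = 13.

13 measures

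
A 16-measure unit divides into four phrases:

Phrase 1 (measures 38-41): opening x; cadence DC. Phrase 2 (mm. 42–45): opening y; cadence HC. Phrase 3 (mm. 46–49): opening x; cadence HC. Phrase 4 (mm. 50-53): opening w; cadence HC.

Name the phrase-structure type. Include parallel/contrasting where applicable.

phrase group

Phrase 4 ends with a half cadence, no stronger than phrase 2's half cadence, so the four phrases do not form a double period; nor do phrases 3–4 duplicate 1–2, so it is not a repeated period. With no phrase reaching a conclusive cadence, the passage is a phrase group.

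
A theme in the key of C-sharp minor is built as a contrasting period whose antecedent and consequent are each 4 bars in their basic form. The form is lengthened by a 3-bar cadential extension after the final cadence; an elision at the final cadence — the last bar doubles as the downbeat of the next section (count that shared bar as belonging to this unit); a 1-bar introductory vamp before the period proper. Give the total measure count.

12 measures

Basic contrasting period: 4 + 4 = 8 bars.
8 (basic form) + 3 (cadential extension) + 1 (introduction) = 12.
The elision shares a bar with the next section but does not change this unit's count.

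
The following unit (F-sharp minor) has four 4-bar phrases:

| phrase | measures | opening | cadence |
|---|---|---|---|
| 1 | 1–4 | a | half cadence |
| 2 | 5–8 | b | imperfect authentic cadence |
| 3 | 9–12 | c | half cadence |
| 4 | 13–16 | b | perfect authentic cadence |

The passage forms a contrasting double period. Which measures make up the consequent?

In a double period the four phrases pair into a large antecedent (phrases 1–2, ending imperfect authentic cadence) and a large consequent (phrases 3–4, ending perfect authentic cadence). The consequent spans mm. 9-16.

measures 9–16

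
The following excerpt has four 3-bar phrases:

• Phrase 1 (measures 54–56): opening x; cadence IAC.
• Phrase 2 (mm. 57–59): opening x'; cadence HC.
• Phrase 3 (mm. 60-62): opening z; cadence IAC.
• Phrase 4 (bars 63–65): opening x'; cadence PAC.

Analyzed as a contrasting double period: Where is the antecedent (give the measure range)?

In a double period the four phrases pair into a large antecedent (phrases 1–2, ending half cadence) and a large consequent (phrases 3–4, ending perfect authentic cadence). The antecedent spans measures 54–59.

measures 54–59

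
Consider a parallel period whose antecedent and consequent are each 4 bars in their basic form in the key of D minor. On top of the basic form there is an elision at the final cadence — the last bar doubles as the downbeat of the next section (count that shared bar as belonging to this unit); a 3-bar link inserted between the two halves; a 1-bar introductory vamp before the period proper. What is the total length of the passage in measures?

12 measures

Basic parallel period: 4 + 4 = 8 bars.
8 (basic form) + 3 (link) + 1 (introduction) = 12.
The elision shares a bar with the next section but does not change this unit's count.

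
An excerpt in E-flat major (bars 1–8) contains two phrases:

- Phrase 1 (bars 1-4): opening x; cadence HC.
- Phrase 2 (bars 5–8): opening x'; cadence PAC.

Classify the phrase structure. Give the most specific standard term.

parallel period

Phrase 1 ends with a half cadence (weaker) and phrase 2 with a perfect authentic cadence (stronger): antecedent + consequent = a period.
The two phrases open with the same material (x / x'), so the period is parallel.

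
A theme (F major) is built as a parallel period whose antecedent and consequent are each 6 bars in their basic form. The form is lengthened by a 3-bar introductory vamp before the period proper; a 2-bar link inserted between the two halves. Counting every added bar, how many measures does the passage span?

Basic parallel period: 6 + 6 = 12 bars.
12 (basic form) + 3 (introduction) + 2 (link) = 17.

17 measures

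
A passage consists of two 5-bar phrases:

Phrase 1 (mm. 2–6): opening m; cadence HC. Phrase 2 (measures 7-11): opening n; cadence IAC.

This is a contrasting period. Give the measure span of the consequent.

The phrase ending with the weaker cadence (half cadence) is the antecedent; the one ending more conclusively (imperfect authentic cadence) is the consequent. The consequent is measures 7–11.

measures 7–11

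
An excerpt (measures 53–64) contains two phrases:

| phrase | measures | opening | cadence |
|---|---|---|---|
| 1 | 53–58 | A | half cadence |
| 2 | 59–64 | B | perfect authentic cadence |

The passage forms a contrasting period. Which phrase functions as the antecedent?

The phrase ending with the weaker cadence (half cadence) is the antecedent; the one ending more conclusively (perfect authentic cadence) is the consequent. The antecedent is phrase 1.

phrase 1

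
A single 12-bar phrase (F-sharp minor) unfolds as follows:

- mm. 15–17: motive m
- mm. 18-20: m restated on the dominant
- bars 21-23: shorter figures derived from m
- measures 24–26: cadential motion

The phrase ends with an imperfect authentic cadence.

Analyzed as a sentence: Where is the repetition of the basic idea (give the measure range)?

measures 18–20

The presentation of a sentence is the basic idea (measures 15–17) plus its repetition (mm. 18–20); the repetition of the basic idea is therefore bars 18–20.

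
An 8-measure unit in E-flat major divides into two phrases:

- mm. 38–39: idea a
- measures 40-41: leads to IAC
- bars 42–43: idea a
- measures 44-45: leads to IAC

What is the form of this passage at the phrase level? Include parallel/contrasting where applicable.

Both phrases have the same opening (a) and the same cadence (imperfect authentic cadence): the second is a restatement, not a consequent, so this is a repeated phrase rather than a period.

repeated phrase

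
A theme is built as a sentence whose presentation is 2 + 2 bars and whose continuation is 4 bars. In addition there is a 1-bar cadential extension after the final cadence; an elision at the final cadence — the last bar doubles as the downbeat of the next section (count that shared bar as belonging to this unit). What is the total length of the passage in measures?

9 measures

Basic sentence: 2 + 2 + 4 = 8 bars.
8 (basic form) + 1 (cadential extension) = 9.
The elision shares a bar with the next section but does not change this unit's count.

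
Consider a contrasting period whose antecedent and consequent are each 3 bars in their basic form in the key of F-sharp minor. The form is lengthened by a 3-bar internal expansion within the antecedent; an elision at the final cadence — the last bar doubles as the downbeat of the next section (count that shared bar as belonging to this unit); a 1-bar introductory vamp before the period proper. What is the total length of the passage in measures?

10 measures

Basic contrasting period: 3 + 3 = 6 bars.
6 (basic form) + 3 (internal expansion) + 1 (introduction) = 10.
The elision shares a bar with the next section but does not change this unit's count.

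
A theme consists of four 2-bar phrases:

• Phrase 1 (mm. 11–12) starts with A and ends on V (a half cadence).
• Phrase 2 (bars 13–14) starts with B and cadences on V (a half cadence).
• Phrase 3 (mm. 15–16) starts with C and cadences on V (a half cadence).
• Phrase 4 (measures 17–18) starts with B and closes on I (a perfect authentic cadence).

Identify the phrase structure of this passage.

Four phrases in two halves: the first half (mm. 11–14) ends with a half cadence, the second (mm. 15-18) with a perfect authentic cadence — a large antecedent–consequent pair, i.e. a double period.
Phrase 3 begins with different material from phrase 1, making it contrasting.

contrasting double period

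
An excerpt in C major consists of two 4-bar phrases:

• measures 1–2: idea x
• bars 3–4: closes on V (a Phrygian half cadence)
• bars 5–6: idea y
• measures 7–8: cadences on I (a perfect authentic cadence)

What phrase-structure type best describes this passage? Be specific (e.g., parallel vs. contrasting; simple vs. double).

contrasting period

Phrase 1 ends with a Phrygian half cadence (weaker) and phrase 2 with a perfect authentic cadence (stronger): antecedent + consequent = a period.
The two phrases open with different material (x / y), so the period is contrasting.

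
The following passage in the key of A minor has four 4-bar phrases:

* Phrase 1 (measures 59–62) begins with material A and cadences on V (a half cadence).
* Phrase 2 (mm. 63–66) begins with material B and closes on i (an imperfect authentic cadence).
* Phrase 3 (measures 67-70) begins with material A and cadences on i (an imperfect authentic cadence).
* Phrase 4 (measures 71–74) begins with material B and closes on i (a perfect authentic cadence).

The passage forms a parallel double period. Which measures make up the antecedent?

measures 59–66

In a double period the four phrases pair into a large antecedent (phrases 1–2, ending imperfect authentic cadence) and a large consequent (phrases 3–4, ending perfect authentic cadence). The antecedent spans bars 59–66.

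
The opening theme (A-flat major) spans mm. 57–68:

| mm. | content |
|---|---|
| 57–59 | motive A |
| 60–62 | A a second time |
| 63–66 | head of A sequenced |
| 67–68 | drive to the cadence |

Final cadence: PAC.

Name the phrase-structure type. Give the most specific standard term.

sentence

Basic idea (bars 57–59) + its repetition (measures 60-62) form the presentation; fragmentation and cadence (mm. 63–68) form the continuation — the 12-bar whole is a sentence.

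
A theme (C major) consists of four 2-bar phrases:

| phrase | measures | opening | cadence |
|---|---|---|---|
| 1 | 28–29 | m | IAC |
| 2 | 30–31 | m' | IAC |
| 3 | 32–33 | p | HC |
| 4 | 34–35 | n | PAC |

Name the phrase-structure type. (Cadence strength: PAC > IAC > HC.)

contrasting double period

Four phrases in two halves: the first half (mm. 28–31) ends with an imperfect authentic cadence, the second (measures 32–35) with a perfect authentic cadence — a large antecedent–consequent pair, i.e. a double period.
Phrase 3 begins with different material from phrase 1, making it contrasting.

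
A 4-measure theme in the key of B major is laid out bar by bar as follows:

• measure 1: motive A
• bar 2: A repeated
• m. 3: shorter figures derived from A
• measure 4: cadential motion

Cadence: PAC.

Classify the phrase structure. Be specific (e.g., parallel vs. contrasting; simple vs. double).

sentence

Basic idea (m. 1) + its repetition (bar 2) form the presentation; fragmentation and cadence (mm. 3-4) form the continuation — the 4-bar whole is a sentence.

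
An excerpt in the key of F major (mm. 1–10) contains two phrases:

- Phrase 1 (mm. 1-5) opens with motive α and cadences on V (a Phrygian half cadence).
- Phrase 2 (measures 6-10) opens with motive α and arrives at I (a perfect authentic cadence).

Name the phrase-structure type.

Phrase 1 ends with a Phrygian half cadence (weaker) and phrase 2 with a perfect authentic cadence (stronger): antecedent + consequent = a period.
The two phrases open with the same material (α / α), so the period is parallel.

parallel period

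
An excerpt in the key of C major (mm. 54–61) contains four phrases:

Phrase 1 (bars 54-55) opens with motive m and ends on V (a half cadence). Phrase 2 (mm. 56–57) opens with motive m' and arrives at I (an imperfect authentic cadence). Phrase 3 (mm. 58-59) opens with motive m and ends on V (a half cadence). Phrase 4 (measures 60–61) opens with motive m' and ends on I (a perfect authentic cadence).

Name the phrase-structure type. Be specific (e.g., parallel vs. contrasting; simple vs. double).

Four phrases in two halves: the first half (mm. 54-57) ends with an imperfect authentic cadence, the second (measures 58-61) with a perfect authentic cadence — a large antecedent–consequent pair, i.e. a double period.
Phrase 3 begins with the same material as phrase 1, making it parallel.

parallel double period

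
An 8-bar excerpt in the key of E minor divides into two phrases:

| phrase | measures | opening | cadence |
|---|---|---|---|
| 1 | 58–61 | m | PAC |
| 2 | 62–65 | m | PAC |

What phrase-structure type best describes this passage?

repeated phrase

Both phrases have the same opening (m) and the same cadence (perfect authentic cadence): the second is a restatement, not a consequent, so this is a repeated phrase rather than a period.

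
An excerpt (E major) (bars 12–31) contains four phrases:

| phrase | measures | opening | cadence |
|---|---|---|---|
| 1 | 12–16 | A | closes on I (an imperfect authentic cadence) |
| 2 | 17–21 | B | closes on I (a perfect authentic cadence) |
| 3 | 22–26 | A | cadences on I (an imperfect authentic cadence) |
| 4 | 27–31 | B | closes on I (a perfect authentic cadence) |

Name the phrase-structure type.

The cadence pattern IAC–PAC–IAC–PAC is weak–strong twice, and phrases 3–4 restate phrases 1–2: a period heard twice, not a double period (which would end weakly at phrase 2).

repeated period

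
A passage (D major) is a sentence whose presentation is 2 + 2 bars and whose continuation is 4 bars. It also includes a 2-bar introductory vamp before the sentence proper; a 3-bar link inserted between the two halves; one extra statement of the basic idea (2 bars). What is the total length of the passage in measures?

Basic sentence: 2 + 2 + 4 = 8 bars.
8 (basic form) + 2 (introduction) + 3 (link) + 2 (extra statement) = 15.

15 measures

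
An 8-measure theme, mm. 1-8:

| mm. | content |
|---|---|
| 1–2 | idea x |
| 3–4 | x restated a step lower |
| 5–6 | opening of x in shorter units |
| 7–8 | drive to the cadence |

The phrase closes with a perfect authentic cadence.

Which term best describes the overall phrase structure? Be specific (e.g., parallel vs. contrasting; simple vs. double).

Basic idea (bars 1–2) + its repetition (mm. 3–4) form the presentation; fragmentation and cadence (mm. 5-8) form the continuation — the 8-bar whole is a sentence.

sentence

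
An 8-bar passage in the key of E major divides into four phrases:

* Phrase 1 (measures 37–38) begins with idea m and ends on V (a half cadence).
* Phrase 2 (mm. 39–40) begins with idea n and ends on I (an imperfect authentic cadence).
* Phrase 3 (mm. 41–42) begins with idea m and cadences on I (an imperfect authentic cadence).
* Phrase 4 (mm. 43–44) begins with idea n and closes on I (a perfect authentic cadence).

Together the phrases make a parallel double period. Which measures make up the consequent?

measures 41–44

In a double period the first pair of phrases (ending imperfect authentic cadence) is the large antecedent and the second pair (ending perfect authentic cadence) is the large consequent; the consequent is measures 41–44.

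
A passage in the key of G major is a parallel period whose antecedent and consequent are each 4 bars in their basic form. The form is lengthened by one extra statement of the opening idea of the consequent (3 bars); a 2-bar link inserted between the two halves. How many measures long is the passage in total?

Basic parallel period: 4 + 4 = 8 bars.
8 (basic form) + 3 (extra statement) + 2 (link) = 13.

13 measures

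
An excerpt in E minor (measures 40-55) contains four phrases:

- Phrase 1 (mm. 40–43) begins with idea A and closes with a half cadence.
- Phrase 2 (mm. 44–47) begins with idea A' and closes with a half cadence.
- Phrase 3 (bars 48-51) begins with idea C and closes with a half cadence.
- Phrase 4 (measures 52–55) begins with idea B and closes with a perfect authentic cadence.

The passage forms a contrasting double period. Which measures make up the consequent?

In a double period the first pair of phrases (ending half cadence) is the large antecedent and the second pair (ending perfect authentic cadence) is the large consequent; the consequent is measures 48–55.

measures 48–55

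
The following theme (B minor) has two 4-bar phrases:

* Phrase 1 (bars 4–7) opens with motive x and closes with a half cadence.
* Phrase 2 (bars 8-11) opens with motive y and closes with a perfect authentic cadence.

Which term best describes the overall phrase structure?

contrasting period

Phrase 1 ends with a half cadence (weaker) and phrase 2 with a perfect authentic cadence (stronger): antecedent + consequent = a period.
The two phrases open with different material (x / y), so the period is contrasting.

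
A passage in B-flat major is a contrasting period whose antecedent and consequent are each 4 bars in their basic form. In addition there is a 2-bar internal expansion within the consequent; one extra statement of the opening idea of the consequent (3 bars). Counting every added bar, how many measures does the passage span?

13 measures

Basic contrasting period: 4 + 4 = 8 bars.
8 (basic form) + 2 (internal expansion) + 3 (extra statement) = 13.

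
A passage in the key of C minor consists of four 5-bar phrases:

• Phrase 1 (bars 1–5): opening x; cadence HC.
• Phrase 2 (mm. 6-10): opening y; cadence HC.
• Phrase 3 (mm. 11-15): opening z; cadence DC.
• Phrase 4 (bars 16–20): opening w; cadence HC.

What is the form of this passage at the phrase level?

phrase group

Phrase 4 ends with a half cadence, no stronger than phrase 2's half cadence, so the four phrases do not form a double period; nor do phrases 3–4 duplicate 1–2, so it is not a repeated period. With no phrase reaching a conclusive cadence, the passage is a phrase group.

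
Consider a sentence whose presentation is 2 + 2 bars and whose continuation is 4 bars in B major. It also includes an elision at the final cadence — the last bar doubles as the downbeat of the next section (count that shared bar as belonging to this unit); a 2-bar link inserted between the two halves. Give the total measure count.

10 measures

Basic sentence: 2 + 2 + 4 = 8 bars.
8 (basic form) + 2 (link) = 10.
The elision shares a bar with the next section but does not change this unit's count.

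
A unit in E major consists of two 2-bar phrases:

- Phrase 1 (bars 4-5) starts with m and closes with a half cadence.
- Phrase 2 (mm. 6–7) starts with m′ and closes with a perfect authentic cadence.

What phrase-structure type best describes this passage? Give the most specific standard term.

Phrase 1 ends with a half cadence (weaker) and phrase 2 with a perfect authentic cadence (stronger): antecedent + consequent = a period.
The two phrases open with the same material (m / m′), so the period is parallel.

parallel period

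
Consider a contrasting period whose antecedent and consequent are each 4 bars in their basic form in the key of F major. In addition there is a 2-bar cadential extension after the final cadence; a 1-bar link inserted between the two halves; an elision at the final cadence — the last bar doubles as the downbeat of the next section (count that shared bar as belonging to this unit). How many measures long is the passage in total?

Basic contrasting period: 4 + 4 = 8 bars.
8 (basic form) + 2 (cadential extension) + 1 (link) = 11.
The elision shares a bar with the next section but does not change this unit's count.

11 measures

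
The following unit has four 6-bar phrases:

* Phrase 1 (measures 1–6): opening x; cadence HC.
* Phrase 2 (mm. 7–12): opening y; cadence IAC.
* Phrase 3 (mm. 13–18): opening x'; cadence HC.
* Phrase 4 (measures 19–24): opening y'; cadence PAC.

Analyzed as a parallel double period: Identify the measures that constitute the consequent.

In a double period the four phrases pair into a large antecedent (phrases 1–2, ending imperfect authentic cadence) and a large consequent (phrases 3–4, ending perfect authentic cadence). The consequent spans bars 13-24.

measures 13–24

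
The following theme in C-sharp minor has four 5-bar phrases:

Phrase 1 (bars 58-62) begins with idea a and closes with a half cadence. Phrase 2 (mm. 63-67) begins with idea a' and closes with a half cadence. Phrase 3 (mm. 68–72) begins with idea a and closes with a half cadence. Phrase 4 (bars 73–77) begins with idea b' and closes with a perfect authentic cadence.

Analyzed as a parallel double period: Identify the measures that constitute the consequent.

measures 68–77

In a double period the four phrases pair into a large antecedent (phrases 1–2, ending half cadence) and a large consequent (phrases 3–4, ending perfect authentic cadence). The consequent spans measures 68-77.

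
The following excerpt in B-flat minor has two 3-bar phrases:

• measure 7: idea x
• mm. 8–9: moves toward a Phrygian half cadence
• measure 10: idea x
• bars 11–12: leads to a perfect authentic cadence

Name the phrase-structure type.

parallel period

Phrase 1 ends with a Phrygian half cadence (weaker) and phrase 2 with a perfect authentic cadence (stronger): antecedent + consequent = a period.
The two phrases open with the same material (x / x), so the period is parallel.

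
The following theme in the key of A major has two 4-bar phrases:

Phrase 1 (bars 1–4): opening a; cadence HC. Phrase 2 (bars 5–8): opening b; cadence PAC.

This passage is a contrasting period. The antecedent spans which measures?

The antecedent is the phrase ending with the weaker cadence (half cadence, phrase 1) and the consequent the one ending more conclusively (perfect authentic cadence, phrase 2); the antecedent is bars 1–4.

measures 1–4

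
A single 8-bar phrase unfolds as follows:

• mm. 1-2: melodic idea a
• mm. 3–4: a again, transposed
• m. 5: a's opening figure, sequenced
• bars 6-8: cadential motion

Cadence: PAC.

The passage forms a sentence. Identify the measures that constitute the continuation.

measures 5–8

After the presentation (bars 1–4), the continuation covers the fragmentation through the cadence: mm. 5–8.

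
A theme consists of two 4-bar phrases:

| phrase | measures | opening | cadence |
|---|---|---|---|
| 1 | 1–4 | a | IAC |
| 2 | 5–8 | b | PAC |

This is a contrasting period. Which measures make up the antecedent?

The phrase ending with the weaker cadence (imperfect authentic cadence) is the antecedent; the one ending more conclusively (perfect authentic cadence) is the consequent. The antecedent is measures 1–4.

measures 1–4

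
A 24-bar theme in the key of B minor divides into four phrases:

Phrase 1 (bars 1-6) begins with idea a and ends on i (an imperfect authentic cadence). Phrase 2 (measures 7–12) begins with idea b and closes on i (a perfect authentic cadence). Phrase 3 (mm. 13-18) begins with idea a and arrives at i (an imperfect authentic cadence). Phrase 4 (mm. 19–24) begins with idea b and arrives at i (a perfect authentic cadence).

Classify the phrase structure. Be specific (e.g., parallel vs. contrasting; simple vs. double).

repeated period

The cadence pattern IAC–PAC–IAC–PAC is weak–strong twice, and phrases 3–4 restate phrases 1–2: a period heard twice, not a double period (which would end weakly at phrase 2).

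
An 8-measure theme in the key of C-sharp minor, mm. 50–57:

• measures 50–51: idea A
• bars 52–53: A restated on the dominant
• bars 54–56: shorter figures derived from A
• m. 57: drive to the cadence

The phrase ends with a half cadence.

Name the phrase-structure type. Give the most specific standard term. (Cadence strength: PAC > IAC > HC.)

Basic idea (mm. 50–51) + its repetition (mm. 52–53) form the presentation; fragmentation and cadence (bars 54-57) form the continuation — the 8-bar whole is a sentence.

sentence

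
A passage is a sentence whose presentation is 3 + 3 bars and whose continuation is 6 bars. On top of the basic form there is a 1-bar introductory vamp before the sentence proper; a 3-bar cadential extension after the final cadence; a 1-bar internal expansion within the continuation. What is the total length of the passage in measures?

17 measures

Basic sentence: 3 + 3 + 6 = 12 bars.
12 (basic form) + 1 (introduction) + 3 (cadential extension) + 1 (internal expansion) = 17.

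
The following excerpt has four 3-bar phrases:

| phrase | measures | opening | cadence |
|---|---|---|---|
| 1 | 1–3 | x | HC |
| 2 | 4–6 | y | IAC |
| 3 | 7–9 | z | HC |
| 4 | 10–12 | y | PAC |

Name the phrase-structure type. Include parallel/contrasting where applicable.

contrasting double period

Four phrases in two halves: the first half (mm. 1–6) ends with an imperfect authentic cadence, the second (mm. 7-12) with a perfect authentic cadence — a large antecedent–consequent pair, i.e. a double period.
Phrase 3 begins with different material from phrase 1, making it contrasting.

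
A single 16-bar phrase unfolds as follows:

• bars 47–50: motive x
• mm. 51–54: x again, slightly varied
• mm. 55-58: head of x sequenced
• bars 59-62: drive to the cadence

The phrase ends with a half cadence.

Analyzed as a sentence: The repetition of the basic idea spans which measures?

measures 51–54

The presentation of a sentence is the basic idea (mm. 47–50) plus its repetition (mm. 51–54); the repetition of the basic idea is therefore mm. 51–54.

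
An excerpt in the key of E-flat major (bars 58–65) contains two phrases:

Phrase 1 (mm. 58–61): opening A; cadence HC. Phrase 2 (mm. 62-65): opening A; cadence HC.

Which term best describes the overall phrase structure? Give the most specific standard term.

Both phrases have the same opening (A) and the same cadence (half cadence): the second is a restatement, not a consequent, so this is a repeated phrase rather than a period.

repeated phrase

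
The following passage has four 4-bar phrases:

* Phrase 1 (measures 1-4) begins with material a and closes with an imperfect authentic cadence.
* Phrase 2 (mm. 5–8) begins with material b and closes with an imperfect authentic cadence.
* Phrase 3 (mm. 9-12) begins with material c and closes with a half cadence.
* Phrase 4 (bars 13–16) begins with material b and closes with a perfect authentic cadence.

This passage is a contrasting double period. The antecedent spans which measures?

measures 1–8

In a double period the four phrases pair into a large antecedent (phrases 1–2, ending imperfect authentic cadence) and a large consequent (phrases 3–4, ending perfect authentic cadence). The antecedent spans measures 1-8.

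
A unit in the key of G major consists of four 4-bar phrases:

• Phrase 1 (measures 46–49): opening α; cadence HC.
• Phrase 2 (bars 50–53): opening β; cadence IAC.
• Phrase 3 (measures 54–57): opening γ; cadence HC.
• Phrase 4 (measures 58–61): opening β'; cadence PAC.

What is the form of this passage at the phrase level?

Four phrases in two halves: the first half (bars 46–53) ends with an imperfect authentic cadence, the second (mm. 54–61) with a perfect authentic cadence — a large antecedent–consequent pair, i.e. a double period.
Phrase 3 begins with different material from phrase 1, making it contrasting.

contrasting double period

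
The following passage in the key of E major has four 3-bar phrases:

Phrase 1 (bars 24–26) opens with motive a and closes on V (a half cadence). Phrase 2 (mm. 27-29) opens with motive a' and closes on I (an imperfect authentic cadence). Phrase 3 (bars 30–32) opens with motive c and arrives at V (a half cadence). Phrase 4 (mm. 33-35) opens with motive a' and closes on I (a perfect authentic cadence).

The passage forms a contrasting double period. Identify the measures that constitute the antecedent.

In a double period the four phrases pair into a large antecedent (phrases 1–2, ending imperfect authentic cadence) and a large consequent (phrases 3–4, ending perfect authentic cadence). The antecedent spans mm. 24–29.

measures 24–29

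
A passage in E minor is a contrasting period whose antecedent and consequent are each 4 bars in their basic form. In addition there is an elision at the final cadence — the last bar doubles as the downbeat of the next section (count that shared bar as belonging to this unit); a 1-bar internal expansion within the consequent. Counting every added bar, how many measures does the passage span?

9 measures

Basic contrasting period: 4 + 4 = 8 bars.
8 (basic form) + 1 (internal expansion) = 9.
The elision shares a bar with the next section but does not change this unit's count.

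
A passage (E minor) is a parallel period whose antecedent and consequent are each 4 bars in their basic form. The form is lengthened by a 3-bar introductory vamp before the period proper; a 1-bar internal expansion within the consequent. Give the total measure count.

Basic parallel period: 4 + 4 = 8 bars.
8 (basic form) + 3 (introduction) + 1 (internal expansion) = 12.

12 measures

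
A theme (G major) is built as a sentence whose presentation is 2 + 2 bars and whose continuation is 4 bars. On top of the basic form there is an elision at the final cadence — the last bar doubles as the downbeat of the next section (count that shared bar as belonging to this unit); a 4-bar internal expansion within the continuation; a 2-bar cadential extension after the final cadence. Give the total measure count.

Basic sentence: 2 + 2 + 4 = 8 bars.
8 (basic form) + 4 (internal expansion) + 2 (cadential extension) = 14.
The elision shares a bar with the next section but does not change this unit's count.

14 measures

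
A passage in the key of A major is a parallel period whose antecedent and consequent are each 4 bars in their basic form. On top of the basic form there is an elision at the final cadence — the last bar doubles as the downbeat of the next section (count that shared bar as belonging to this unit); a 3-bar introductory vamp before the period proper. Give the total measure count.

11 measures

Basic parallel period: 4 + 4 = 8 bars.
8 (basic form) + 3 (introduction) = 11.
The elision shares a bar with the next section but does not change this unit's count.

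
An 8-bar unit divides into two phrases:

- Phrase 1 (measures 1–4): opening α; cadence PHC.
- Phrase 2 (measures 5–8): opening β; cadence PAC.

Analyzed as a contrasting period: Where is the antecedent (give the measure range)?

The antecedent is the phrase ending with the weaker cadence (Phrygian half cadence, phrase 1) and the consequent the one ending more conclusively (perfect authentic cadence, phrase 2); the antecedent is bars 1–4.

measures 1–4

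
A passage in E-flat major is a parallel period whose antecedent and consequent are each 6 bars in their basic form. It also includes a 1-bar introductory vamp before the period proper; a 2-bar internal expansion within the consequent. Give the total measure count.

Basic parallel period: 6 + 6 = 12 bars.
12 (basic form) + 1 (introduction) + 2 (internal expansion) = 15.

15 measures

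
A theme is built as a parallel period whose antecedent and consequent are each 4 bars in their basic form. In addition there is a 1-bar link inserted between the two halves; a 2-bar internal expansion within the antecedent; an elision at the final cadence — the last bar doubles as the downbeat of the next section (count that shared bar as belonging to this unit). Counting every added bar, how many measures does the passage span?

Basic parallel period: 4 + 4 = 8 bars.
8 (basic form) + 1 (link) + 2 (internal expansion) = 11.
The elision shares a bar with the next section but does not change this unit's count.

11 measures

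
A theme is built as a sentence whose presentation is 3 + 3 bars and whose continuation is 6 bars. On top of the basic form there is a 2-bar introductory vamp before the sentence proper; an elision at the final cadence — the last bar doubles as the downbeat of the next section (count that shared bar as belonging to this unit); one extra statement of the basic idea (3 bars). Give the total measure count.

Basic sentence: 3 + 3 + 6 = 12 bars.
12 (basic form) + 2 (introduction) + 3 (extra statement) = 17.
The elision shares a bar with the next section but does not change this unit's count.

17 measures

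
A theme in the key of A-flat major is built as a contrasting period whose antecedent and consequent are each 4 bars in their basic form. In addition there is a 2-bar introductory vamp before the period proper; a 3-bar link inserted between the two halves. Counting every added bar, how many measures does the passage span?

13 measures

Basic contrasting period: 4 + 4 = 8 bars.
8 (basic form) + 2 (introduction) + 3 (link) = 13.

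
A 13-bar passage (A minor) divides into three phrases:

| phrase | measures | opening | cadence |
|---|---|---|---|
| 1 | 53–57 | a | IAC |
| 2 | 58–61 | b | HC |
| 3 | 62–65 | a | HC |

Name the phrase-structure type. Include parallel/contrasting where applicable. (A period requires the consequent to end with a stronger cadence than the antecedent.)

phrase group

The final phrase closes with a half cadence, which is not stronger than the preceding half cadence; the 3 phrases lack an overall antecedent–consequent design and so form a phrase group.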